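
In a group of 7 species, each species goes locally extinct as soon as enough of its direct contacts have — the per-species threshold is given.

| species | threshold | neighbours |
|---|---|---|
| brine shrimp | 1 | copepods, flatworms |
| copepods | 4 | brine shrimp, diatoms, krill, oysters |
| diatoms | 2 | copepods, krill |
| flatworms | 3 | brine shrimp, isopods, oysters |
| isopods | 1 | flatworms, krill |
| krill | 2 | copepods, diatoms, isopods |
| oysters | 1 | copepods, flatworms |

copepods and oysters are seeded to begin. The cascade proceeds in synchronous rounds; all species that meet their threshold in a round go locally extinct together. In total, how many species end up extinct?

Round 1 — copepods, oysters go locally extinct (initial).
Round 2 — checking thresholds:
  brine shrimp: 1 of 2 neighbours ≥ 1, goes locally extinct.
  diatoms: 1 of 2 neighbours < 2, holds.
  flatworms: 1 of 3 neighbours < 3, holds.
  krill: 1 of 3 neighbours < 2, holds.
Round 3 — no new extinctions; cascade stops.

3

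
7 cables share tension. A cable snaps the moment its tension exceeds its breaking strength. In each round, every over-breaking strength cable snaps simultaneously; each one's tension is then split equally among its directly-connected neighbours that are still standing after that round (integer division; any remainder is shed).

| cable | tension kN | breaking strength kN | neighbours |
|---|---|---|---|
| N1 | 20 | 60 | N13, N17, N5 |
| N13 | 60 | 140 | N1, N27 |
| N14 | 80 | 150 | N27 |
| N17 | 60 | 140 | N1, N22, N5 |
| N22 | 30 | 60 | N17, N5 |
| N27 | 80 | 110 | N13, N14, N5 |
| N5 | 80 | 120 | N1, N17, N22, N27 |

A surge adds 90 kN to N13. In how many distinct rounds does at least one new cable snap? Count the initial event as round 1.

Round 1 — N13 at 150 > 140. N13 snaps.
  N13 sheds 150 kN to N1, N27: 75 each.
    N1: 20+75 = 95 > 60
    N27: 80+75 = 155 > 110
Round 2 — N1, N27 snap.
  N1 sheds 95 kN to N17, N5: 47 each (1 lost).
    N17: 60+47 = 107 ≤ 140
    N5: 80+47 = 127 > 120
  N27 sheds 155 kN to N14, N5: 77 each (1 lost).
    N14: 80+77 = 157 > 150
    N5: 127+77 = 204 > 120
Round 3 — N14, N5 snap.
  N14 sheds 157 kN: no online neighbours, lost.
  N5 sheds 204 kN to N17, N22: 102 each.
    N17: 107+102 = 209 > 140
    N22: 30+102 = 132 > 60
Round 4 — N17, N22 snap.
  N17 sheds 209 kN: no online neighbours, lost.
  N22 sheds 132 kN: no online neighbours, lost.
No further breaks.

4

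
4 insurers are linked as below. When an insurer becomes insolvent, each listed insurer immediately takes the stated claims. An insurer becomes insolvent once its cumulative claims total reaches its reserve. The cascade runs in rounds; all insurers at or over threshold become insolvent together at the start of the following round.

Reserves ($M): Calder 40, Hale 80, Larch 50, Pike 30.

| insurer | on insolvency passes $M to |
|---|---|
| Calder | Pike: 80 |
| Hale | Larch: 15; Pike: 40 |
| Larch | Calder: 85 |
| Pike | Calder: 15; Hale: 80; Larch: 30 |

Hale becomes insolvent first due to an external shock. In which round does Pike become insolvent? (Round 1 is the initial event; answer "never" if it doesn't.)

Round 1 — Hale becomes insolvent (initial).
  Larch: +15 → 15 < 50
  Pike: +40 → 40 ≥ 30
Round 2 — Pike becomes insolvent.
  Calder: +15 → 15 < 40
  Larch: +30 → 45 < 50
No further insolvencies.

2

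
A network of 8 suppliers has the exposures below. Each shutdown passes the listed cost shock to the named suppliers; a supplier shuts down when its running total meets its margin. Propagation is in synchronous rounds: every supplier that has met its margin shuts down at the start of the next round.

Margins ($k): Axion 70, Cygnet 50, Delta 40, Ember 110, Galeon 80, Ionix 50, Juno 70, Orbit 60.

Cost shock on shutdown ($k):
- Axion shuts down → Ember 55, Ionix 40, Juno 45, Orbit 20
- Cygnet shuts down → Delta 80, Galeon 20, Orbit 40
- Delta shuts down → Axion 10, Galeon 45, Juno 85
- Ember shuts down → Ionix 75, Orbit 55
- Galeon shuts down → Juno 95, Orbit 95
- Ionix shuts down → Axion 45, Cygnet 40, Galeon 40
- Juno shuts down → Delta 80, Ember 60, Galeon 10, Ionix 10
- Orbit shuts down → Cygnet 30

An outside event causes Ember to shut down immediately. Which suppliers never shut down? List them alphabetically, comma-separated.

Axion, Cygnet, Delta, Galeon, Juno, Orbit

Round 1 — Ember shuts down (initial).
  Ionix: +75 → 75 ≥ 50
  Orbit: +55 → 55 < 60
Round 2 — Ionix shuts down.
  Axion: +45 → 45 < 70
  Cygnet: +40 → 40 < 50
  Galeon: +40 → 40 < 80
No further shutdowns.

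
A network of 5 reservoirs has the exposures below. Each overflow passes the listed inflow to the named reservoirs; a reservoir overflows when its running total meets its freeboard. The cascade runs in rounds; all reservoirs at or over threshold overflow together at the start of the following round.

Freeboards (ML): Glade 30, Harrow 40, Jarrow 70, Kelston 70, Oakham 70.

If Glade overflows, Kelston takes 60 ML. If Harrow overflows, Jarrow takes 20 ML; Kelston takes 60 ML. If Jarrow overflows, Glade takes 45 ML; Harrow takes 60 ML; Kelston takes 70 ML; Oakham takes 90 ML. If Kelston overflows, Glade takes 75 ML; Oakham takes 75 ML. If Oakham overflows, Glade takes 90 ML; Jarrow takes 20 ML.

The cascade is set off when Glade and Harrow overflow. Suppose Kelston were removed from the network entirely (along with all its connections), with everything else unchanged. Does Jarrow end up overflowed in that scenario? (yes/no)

With Kelston removed:
Round 1 — Glade, Harrow overflow (initial).
  Jarrow: +20 → 20 < 70
No further overflows.

no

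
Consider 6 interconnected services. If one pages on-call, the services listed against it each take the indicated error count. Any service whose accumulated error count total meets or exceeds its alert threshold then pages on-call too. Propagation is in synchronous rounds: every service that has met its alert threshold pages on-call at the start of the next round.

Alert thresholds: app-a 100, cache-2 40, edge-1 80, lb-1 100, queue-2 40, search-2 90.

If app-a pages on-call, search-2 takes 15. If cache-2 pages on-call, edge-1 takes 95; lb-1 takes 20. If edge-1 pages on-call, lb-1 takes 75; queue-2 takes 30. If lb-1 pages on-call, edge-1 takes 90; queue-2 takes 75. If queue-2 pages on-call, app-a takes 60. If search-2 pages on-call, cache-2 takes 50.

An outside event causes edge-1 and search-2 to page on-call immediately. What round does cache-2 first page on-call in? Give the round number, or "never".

2

Round 1 — edge-1, search-2 page on-call (initial).
  cache-2: +50 → 50 ≥ 40
  lb-1: +75 → 75 < 100
  queue-2: +30 → 30 < 40
Round 2 — cache-2 pages on-call.
  lb-1: +20 → 95 < 100
No further pages.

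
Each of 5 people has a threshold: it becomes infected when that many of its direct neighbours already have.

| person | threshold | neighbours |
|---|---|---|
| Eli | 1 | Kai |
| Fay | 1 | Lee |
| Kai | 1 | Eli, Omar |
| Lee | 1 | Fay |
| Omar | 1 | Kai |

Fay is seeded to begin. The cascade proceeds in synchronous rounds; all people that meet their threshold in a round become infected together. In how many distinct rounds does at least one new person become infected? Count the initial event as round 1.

2

Round 1 — Fay becomes infected (initial).
Round 2 — checking thresholds:
  Lee: 1 of 1 neighbours ≥ 1, becomes infected.
Round 3 — no new infections; cascade stops.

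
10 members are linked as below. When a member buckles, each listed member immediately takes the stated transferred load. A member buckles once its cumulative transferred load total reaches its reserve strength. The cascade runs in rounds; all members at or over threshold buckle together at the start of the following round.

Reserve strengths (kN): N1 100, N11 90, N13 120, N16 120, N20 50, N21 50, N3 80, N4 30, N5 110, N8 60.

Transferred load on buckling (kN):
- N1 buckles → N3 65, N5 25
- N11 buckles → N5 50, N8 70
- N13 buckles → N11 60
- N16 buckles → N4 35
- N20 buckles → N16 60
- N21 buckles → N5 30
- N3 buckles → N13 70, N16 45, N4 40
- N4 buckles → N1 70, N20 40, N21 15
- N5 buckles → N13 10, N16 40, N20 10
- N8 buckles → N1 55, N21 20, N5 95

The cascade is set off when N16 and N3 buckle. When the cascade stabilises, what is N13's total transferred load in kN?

70

Round 1 — N16, N3 buckle (initial).
  N13: +70 → 70 < 120
  N4: +35+40 → 75 ≥ 30
Round 2 — N4 buckles.
  N1: +70 → 70 < 100
  N20: +40 → 40 < 50
  N21: +15 → 15 < 50
No further bucklings.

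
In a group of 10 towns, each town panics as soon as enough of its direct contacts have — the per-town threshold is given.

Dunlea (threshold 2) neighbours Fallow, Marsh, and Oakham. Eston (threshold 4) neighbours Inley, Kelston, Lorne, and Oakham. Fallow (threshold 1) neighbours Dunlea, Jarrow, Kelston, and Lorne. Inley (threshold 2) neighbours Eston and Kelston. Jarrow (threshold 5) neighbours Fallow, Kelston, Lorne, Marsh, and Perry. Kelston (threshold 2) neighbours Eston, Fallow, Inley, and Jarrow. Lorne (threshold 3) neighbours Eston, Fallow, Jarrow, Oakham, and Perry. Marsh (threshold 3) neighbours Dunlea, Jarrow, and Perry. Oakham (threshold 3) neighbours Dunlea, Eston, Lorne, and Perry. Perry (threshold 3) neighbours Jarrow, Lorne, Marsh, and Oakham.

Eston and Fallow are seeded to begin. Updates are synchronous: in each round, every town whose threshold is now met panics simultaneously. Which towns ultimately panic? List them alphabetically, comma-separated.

Round 1 — Eston, Fallow panic (initial).
Round 2 — checking thresholds:
  Dunlea: 1 of 3 neighbours < 2, holds.
  Inley: 1 of 2 neighbours < 2, holds.
  Jarrow: 1 of 5 neighbours < 5, holds.
  Kelston: 2 of 4 neighbours ≥ 2, panics.
  Lorne: 2 of 5 neighbours < 3, holds.
  Oakham: 1 of 4 neighbours < 3, holds.
Round 3 — checking thresholds:
  Dunlea: 1 of 3 neighbours < 2, holds.
  Inley: 2 of 2 neighbours ≥ 2, panics.
  Jarrow: 2 of 5 neighbours < 5, holds.
  Lorne: 2 of 5 neighbours < 3, holds.
  Oakham: 1 of 4 neighbours < 3, holds.
Round 4 — no new panics; cascade stops.

Eston, Fallow, Inley, Kelston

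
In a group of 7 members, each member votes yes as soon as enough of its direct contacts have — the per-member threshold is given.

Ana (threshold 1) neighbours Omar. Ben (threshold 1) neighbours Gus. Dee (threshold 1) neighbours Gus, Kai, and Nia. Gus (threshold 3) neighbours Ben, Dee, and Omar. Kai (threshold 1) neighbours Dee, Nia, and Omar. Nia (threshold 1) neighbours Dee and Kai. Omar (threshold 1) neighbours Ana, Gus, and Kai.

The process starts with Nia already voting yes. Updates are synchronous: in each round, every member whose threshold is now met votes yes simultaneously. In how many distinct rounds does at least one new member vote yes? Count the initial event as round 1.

Round 1 — Nia votes yes (initial).
Round 2 — checking thresholds:
  Dee: 1 of 3 neighbours ≥ 1, votes yes.
  Kai: 1 of 3 neighbours ≥ 1, votes yes.
Round 3 — checking thresholds:
  Gus: 1 of 3 neighbours < 3, holds.
  Omar: 1 of 3 neighbours ≥ 1, votes yes.
Round 4 — checking thresholds:
  Ana: 1 of 1 neighbours ≥ 1, votes yes.
  Gus: 2 of 3 neighbours < 3, holds.
Round 5 — no new yes votes; cascade stops.

4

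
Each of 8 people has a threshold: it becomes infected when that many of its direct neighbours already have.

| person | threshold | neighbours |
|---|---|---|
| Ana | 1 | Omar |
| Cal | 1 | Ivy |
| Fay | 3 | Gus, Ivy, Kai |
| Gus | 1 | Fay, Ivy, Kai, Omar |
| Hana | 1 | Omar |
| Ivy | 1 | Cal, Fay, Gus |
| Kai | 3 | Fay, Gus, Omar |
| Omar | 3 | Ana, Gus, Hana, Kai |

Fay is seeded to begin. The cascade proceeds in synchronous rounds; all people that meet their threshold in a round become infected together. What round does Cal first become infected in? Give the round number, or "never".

Round 1 — Fay becomes infected (initial).
Round 2 — checking thresholds:
  Gus: 1 of 4 neighbours ≥ 1, becomes infected.
  Ivy: 1 of 3 neighbours ≥ 1, becomes infected.
  Kai: 1 of 3 neighbours < 3, below threshold.
Round 3 — checking thresholds:
  Cal: 1 of 1 neighbours ≥ 1, becomes infected.
  Kai: 2 of 3 neighbours < 3, below threshold.
  Omar: 1 of 4 neighbours < 3, below threshold.
Round 4 — no new infections; cascade stops.

3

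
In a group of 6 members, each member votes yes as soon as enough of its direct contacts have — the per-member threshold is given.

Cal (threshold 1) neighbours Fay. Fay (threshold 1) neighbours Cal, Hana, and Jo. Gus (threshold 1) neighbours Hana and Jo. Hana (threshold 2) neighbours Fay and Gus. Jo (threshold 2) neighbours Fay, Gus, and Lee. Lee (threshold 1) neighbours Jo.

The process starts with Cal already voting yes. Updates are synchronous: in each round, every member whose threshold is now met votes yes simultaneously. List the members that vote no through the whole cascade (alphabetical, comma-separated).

Round 1 — Cal votes yes (initial).
Round 2 — checking thresholds:
  Fay: 1 of 3 neighbours ≥ 1, votes yes.
Round 3 — no new yes votes; cascade stops.

Gus, Hana, Jo, Lee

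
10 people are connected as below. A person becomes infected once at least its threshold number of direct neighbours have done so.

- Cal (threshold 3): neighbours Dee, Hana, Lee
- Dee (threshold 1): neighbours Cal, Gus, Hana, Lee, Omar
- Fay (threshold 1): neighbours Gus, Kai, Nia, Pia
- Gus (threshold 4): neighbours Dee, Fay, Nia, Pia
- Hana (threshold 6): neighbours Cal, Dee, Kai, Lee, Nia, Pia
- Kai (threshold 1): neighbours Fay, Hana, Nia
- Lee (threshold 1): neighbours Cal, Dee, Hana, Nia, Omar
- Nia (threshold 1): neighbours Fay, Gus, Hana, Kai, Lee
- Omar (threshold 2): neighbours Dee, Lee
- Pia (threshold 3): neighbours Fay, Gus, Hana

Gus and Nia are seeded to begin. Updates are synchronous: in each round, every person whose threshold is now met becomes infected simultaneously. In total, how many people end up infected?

7

Round 1 — Gus, Nia become infected (initial).
Round 2 — checking thresholds:
  Dee: 1 of 5 neighbours ≥ 1, becomes infected.
  Fay: 2 of 4 neighbours ≥ 1, becomes infected.
  Hana: 1 of 6 neighbours < 6, holds.
  Kai: 1 of 3 neighbours ≥ 1, becomes infected.
  Lee: 1 of 5 neighbours ≥ 1, becomes infected.
  Pia: 1 of 3 neighbours < 3, holds.
Round 3 — checking thresholds:
  Cal: 2 of 3 neighbours < 3, holds.
  Hana: 4 of 6 neighbours < 6, holds.
  Omar: 2 of 2 neighbours ≥ 2, becomes infected.
  Pia: 2 of 3 neighbours < 3, holds.
Round 4 — no new infections; cascade stops.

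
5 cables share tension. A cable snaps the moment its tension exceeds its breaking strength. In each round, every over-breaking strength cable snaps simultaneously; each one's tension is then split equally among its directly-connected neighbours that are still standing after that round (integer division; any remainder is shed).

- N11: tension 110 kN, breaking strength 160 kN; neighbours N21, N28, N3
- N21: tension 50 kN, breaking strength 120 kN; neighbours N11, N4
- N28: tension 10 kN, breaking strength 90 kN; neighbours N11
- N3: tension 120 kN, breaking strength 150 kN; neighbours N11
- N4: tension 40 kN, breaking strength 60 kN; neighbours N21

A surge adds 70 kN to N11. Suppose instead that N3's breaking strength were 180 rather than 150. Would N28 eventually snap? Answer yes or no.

no

With N3's breaking strength at 180:
Round 1 — N11 at 180 > 160. N11 snaps.
  N11 sheds 180 kN to N21, N28, N3: 60 each.
    N21: 50+60 = 110 ≤ 120
    N28: 10+60 = 70 ≤ 90
    N3: 120+60 = 180 ≤ 180
No further breaks.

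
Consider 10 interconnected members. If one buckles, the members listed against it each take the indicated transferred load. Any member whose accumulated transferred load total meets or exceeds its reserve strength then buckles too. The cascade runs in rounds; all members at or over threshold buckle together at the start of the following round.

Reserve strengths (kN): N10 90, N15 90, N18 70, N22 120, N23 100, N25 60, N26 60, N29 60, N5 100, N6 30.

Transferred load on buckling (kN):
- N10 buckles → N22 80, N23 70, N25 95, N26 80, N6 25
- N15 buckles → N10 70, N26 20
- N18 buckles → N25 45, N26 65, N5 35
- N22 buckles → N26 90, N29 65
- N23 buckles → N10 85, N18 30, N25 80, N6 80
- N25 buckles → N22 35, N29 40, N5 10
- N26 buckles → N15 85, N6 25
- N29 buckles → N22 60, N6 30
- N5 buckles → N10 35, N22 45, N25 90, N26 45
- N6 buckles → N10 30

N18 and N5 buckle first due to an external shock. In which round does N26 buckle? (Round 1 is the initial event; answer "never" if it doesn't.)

2

Round 1 — N18, N5 buckle (initial).
  N10: +35 → 35 < 90
  N22: +45 → 45 < 120
  N25: +45+90 → 135 ≥ 60
  N26: +65+45 → 110 ≥ 60
Round 2 — N25, N26 buckle.
  N15: +85 → 85 < 90
  N22: +35 → 80 < 120
  N29: +40 → 40 < 60
  N6: +25 → 25 < 30
No further bucklings.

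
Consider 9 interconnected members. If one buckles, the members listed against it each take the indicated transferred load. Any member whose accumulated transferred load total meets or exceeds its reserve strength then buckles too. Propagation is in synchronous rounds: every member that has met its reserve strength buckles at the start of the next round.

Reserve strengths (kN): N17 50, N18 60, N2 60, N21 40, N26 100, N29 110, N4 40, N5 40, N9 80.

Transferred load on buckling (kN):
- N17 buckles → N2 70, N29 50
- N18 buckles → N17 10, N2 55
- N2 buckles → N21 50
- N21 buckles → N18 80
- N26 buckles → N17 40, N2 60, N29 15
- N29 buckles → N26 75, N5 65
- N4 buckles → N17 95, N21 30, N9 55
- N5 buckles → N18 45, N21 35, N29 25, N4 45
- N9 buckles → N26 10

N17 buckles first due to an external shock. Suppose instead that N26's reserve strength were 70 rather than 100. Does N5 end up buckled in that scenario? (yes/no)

no

With N26's reserve strength at 70:
Round 1 — N17 buckles (initial).
  N2: +70 → 70 ≥ 60
  N29: +50 → 50 < 110
Round 2 — N2 buckles.
  N21: +50 → 50 ≥ 40
Round 3 — N21 buckles.
  N18: +80 → 80 ≥ 60
Round 4 — N18 buckles.
No further bucklings.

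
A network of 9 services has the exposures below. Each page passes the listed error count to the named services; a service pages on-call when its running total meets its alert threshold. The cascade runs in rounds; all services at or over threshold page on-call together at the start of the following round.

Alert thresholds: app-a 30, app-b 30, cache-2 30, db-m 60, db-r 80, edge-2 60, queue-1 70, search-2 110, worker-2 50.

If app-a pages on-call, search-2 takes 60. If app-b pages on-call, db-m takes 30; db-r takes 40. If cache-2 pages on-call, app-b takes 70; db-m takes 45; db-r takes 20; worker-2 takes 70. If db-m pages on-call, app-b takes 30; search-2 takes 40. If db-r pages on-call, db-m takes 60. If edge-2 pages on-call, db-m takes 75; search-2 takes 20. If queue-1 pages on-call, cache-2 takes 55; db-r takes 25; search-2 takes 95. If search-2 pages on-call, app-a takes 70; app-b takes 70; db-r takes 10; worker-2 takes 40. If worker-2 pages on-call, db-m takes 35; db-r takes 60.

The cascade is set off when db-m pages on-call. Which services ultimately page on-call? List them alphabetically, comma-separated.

Round 1 — db-m pages on-call (initial).
  app-b: +30 → 30 ≥ 30
  search-2: +40 → 40 < 110
Round 2 — app-b pages on-call.
  db-r: +40 → 40 < 80
No further pages.

app-b, db-m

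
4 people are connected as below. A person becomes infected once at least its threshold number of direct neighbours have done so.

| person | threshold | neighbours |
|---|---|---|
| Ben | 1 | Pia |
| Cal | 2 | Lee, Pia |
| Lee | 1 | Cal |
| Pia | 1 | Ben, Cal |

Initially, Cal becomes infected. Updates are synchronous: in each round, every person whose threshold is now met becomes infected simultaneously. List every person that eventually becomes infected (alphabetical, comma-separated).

Ben, Cal, Lee, Pia

Round 1 — Cal becomes infected (initial).
Round 2 — checking thresholds:
  Lee: 1 of 1 neighbours ≥ 1, becomes infected.
  Pia: 1 of 2 neighbours ≥ 1, becomes infected.
Round 3 — checking thresholds:
  Ben: 1 of 1 neighbours ≥ 1, becomes infected.
Round 4 — no new infections; cascade stops.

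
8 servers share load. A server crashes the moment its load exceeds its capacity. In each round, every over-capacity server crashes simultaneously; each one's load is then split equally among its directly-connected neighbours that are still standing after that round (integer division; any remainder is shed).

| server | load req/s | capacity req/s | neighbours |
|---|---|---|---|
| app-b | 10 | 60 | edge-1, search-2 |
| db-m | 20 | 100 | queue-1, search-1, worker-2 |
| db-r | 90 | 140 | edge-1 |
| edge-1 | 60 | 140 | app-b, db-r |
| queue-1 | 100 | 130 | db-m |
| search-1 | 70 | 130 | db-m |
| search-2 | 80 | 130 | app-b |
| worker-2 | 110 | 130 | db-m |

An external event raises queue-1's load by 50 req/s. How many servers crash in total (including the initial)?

4

Round 1 — queue-1 at 150 > 130. queue-1 crashes.
  queue-1 sheds 150 req/s to db-m: 150 each.
    db-m: 20+150 = 170 > 100
Round 2 — db-m crashes.
  db-m sheds 170 req/s to search-1, worker-2: 85 each.
    search-1: 70+85 = 155 > 130
    worker-2: 110+85 = 195 > 130
Round 3 — search-1, worker-2 crash.
  search-1 sheds 155 req/s: no online neighbours, lost.
  worker-2 sheds 195 req/s: no online neighbours, lost.
No further crashes.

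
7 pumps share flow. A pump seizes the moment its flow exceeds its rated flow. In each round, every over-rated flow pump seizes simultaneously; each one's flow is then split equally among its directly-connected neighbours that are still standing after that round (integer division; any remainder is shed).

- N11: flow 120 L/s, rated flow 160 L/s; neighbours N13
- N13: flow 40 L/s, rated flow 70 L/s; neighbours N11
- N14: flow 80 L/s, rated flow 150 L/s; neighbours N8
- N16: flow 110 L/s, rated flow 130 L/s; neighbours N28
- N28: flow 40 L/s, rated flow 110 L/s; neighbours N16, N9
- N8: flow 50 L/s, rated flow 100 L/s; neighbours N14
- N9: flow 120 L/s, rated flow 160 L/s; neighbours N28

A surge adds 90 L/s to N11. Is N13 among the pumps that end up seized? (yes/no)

yes

Round 1 — N11 at 210 > 160. N11 seizes.
  N11 sheds 210 L/s to N13: 210 each.
    N13: 40+210 = 250 > 70
Round 2 — N13 seizes.
  N13 sheds 250 L/s: no online neighbours, lost.
No further seizures.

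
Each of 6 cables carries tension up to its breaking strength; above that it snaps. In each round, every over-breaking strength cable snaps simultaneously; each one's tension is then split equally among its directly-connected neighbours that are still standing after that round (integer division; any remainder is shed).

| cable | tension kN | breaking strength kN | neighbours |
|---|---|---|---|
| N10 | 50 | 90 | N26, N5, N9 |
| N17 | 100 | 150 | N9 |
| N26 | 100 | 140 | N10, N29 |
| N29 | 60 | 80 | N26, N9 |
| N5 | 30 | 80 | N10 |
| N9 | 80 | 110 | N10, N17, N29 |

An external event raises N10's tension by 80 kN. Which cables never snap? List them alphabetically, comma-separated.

N5

Round 1 — N10 at 130 > 90. N10 snaps.
  N10 sheds 130 kN to N26, N5, N9: 43 each (1 lost).
    N26: 100+43 = 143 > 140
    N5: 30+43 = 73 ≤ 80
    N9: 80+43 = 123 > 110
Round 2 — N26, N9 snap.
  N26 sheds 143 kN to N29: 143 each.
    N29: 60+143 = 203 > 80
  N9 sheds 123 kN to N17, N29: 61 each (1 lost).
    N17: 100+61 = 161 > 150
    N29: 203+61 = 264 > 80
Round 3 — N17, N29 snap.
  N17 sheds 161 kN: no online neighbours, lost.
  N29 sheds 264 kN: no online neighbours, lost.
No further breaks.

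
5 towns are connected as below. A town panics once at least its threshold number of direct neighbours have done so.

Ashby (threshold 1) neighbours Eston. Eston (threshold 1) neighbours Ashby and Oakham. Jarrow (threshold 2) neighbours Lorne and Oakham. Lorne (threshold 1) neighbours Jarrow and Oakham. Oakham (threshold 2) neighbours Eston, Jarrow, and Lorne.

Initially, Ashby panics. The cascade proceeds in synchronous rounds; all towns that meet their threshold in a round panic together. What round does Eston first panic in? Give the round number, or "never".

2

Round 1 — Ashby panics (initial).
Round 2 — checking thresholds:
  Eston: 1 of 2 neighbours ≥ 1, panics.
Round 3 — no new panics; cascade stops.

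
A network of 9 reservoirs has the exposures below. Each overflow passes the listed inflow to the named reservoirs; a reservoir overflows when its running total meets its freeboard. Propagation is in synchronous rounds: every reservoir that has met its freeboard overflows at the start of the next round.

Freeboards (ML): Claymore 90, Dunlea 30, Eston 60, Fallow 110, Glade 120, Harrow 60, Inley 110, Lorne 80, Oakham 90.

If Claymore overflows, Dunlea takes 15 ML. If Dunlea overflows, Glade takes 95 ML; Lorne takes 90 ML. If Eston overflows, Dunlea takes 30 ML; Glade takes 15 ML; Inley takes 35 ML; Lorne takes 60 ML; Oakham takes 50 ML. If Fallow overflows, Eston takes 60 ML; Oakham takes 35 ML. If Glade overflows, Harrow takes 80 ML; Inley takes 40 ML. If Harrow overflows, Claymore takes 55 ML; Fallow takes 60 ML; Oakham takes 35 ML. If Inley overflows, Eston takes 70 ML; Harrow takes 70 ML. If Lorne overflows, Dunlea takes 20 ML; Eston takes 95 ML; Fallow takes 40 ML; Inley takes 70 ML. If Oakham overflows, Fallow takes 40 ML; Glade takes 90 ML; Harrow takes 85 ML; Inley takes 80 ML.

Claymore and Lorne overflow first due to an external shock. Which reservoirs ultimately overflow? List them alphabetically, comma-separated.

Round 1 — Claymore, Lorne overflow (initial).
  Dunlea: +15+20 → 35 ≥ 30
  Eston: +95 → 95 ≥ 60
  Fallow: +40 → 40 < 110
  Inley: +70 → 70 < 110
Round 2 — Dunlea, Eston overflow.
  Glade: +95+15 → 110 < 120
  Inley: +35 → 105 < 110
  Oakham: +50 → 50 < 90
No further overflows.

Claymore, Dunlea, Eston, Lorne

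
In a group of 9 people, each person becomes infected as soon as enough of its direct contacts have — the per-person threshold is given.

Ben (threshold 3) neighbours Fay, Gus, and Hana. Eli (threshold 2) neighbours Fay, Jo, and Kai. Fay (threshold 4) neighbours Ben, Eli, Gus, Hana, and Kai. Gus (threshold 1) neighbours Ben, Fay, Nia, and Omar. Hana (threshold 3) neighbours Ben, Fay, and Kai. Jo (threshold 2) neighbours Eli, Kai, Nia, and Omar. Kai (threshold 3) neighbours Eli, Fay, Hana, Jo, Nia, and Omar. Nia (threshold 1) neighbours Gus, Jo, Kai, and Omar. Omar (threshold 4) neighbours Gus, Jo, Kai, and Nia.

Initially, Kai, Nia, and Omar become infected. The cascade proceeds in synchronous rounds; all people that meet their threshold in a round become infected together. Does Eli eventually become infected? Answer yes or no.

Round 1 — Kai, Nia, Omar become infected (initial).
Round 2 — checking thresholds:
  Eli: 1 of 3 neighbours < 2, below threshold.
  Fay: 1 of 5 neighbours < 4, below threshold.
  Gus: 2 of 4 neighbours ≥ 1, becomes infected.
  Hana: 1 of 3 neighbours < 3, below threshold.
  Jo: 3 of 4 neighbours ≥ 2, becomes infected.
Round 3 — checking thresholds:
  Ben: 1 of 3 neighbours < 3, below threshold.
  Eli: 2 of 3 neighbours ≥ 2, becomes infected.
  Fay: 2 of 5 neighbours < 4, below threshold.
  Hana: 1 of 3 neighbours < 3, below threshold.
Round 4 — no new infections; cascade stops.

yes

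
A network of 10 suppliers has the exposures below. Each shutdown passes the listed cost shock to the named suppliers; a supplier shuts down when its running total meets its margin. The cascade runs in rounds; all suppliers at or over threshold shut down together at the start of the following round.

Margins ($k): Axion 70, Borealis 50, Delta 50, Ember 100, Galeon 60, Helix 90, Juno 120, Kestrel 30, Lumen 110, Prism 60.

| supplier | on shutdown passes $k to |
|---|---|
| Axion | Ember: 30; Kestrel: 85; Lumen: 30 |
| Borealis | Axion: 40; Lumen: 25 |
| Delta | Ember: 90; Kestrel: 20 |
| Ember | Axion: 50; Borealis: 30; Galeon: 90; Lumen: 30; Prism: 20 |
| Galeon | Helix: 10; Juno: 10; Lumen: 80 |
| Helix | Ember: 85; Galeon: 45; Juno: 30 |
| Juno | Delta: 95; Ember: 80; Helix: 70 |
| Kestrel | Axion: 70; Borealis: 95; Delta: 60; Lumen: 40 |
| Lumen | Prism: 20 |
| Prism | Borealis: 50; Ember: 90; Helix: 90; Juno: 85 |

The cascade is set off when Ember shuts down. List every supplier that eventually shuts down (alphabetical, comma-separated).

Ember, Galeon, Lumen

Round 1 — Ember shuts down (initial).
  Axion: +50 → 50 < 70
  Borealis: +30 → 30 < 50
  Galeon: +90 → 90 ≥ 60
  Lumen: +30 → 30 < 110
  Prism: +20 → 20 < 60
Round 2 — Galeon shuts down.
  Helix: +10 → 10 < 90
  Juno: +10 → 10 < 120
  Lumen: +80 → 110 ≥ 110
Round 3 — Lumen shuts down.
  Prism: +20 → 40 < 60
No further shutdowns.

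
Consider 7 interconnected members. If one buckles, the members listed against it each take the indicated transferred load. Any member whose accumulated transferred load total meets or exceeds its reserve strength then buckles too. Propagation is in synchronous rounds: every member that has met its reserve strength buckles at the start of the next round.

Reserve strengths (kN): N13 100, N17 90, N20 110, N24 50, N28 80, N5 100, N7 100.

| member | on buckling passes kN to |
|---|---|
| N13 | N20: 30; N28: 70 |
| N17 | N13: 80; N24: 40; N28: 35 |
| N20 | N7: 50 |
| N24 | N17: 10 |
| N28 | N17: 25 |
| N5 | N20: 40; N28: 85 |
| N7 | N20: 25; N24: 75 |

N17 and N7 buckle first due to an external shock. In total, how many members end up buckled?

Round 1 — N17, N7 buckle (initial).
  N13: +80 → 80 < 100
  N20: +25 → 25 < 110
  N24: +40+75 → 115 ≥ 50
  N28: +35 → 35 < 80
Round 2 — N24 buckles.
No further bucklings.

3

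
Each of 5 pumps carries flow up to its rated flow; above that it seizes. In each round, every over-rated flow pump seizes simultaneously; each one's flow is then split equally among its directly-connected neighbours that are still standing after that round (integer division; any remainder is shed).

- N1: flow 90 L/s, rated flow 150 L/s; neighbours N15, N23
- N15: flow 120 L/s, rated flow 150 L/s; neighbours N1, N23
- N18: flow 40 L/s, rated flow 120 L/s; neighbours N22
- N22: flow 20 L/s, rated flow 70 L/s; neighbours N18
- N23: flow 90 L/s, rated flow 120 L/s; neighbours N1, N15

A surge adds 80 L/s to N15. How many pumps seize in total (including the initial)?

Round 1 — N15 at 200 > 150. N15 seizes.
  N15 sheds 200 L/s to N1, N23: 100 each.
    N1: 90+100 = 190 > 150
    N23: 90+100 = 190 > 120
Round 2 — N1, N23 seize.
  N1 sheds 190 L/s: no online neighbours, lost.
  N23 sheds 190 L/s: no online neighbours, lost.
No further seizures.

3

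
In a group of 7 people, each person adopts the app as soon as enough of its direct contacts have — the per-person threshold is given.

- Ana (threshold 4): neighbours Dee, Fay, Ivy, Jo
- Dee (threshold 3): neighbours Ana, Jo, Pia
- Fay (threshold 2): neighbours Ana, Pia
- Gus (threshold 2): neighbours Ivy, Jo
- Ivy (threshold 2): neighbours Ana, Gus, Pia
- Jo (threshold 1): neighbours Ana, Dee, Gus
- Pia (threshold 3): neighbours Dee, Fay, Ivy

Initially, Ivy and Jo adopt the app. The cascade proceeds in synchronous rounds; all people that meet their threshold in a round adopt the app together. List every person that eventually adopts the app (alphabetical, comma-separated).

Gus, Ivy, Jo

Round 1 — Ivy, Jo adopt the app (initial).
Round 2 — checking thresholds:
  Ana: 2 of 4 neighbours < 4, holds.
  Dee: 1 of 3 neighbours < 3, holds.
  Gus: 2 of 2 neighbours ≥ 2, adopts the app.
  Pia: 1 of 3 neighbours < 3, holds.
Round 3 — no new adoptions; cascade stops.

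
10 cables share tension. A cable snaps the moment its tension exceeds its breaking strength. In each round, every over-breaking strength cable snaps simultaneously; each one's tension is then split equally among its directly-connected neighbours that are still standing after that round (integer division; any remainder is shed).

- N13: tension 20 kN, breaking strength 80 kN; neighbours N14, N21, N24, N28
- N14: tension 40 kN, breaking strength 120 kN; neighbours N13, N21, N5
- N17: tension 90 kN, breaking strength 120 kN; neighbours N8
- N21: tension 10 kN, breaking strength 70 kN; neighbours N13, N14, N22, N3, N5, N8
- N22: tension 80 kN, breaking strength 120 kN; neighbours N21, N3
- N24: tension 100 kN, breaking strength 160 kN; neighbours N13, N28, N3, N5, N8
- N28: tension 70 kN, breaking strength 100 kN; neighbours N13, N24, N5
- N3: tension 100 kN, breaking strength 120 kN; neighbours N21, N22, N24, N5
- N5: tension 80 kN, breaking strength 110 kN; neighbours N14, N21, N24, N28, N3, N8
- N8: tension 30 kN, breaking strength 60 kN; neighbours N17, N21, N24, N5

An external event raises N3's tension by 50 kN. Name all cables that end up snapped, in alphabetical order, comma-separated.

Round 1 — N3 at 150 > 120. N3 snaps.
  N3 sheds 150 kN to N21, N22, N24, N5: 37 each (2 lost).
    N21: 10+37 = 47 ≤ 70
    N22: 80+37 = 117 ≤ 120
    N24: 100+37 = 137 ≤ 160
    N5: 80+37 = 117 > 110
Round 2 — N5 snaps.
  N5 sheds 117 kN to N14, N21, N24, N28, N8: 23 each (2 lost).
    N14: 40+23 = 63 ≤ 120
    N21: 47+23 = 70 ≤ 70
    N24: 137+23 = 160 ≤ 160
    N28: 70+23 = 93 ≤ 100
    N8: 30+23 = 53 ≤ 60
No further breaks.

N3, N5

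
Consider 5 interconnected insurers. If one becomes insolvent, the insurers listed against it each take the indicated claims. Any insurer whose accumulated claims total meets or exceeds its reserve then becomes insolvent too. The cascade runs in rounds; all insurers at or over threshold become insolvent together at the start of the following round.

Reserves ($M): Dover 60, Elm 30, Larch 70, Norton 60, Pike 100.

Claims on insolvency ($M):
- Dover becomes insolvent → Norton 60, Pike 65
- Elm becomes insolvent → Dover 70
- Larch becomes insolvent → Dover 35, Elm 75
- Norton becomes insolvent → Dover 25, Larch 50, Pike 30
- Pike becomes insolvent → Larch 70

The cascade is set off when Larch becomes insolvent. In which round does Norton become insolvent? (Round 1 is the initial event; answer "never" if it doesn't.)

Round 1 — Larch becomes insolvent (initial).
  Dover: +35 → 35 < 60
  Elm: +75 → 75 ≥ 30
Round 2 — Elm becomes insolvent.
  Dover: +70 → 105 ≥ 60
Round 3 — Dover becomes insolvent.
  Norton: +60 → 60 ≥ 60
  Pike: +65 → 65 < 100
Round 4 — Norton becomes insolvent.
  Pike: +30 → 95 < 100
No further insolvencies.

4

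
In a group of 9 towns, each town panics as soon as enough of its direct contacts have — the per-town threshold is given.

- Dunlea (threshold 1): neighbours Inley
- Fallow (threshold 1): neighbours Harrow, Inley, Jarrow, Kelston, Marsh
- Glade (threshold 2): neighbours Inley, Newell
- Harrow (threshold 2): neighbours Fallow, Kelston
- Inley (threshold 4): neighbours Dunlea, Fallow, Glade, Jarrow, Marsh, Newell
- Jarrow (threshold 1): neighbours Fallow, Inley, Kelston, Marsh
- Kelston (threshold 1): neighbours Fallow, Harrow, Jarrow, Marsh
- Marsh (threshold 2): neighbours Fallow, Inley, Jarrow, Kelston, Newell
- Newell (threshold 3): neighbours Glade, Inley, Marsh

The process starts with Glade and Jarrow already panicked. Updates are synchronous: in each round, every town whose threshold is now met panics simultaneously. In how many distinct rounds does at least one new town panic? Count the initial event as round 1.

Round 1 — Glade, Jarrow panic (initial).
Round 2 — checking thresholds:
  Fallow: 1 of 5 neighbours ≥ 1, panics.
  Inley: 2 of 6 neighbours < 4, not yet.
  Kelston: 1 of 4 neighbours ≥ 1, panics.
  Marsh: 1 of 5 neighbours < 2, not yet.
  Newell: 1 of 3 neighbours < 3, not yet.
Round 3 — checking thresholds:
  Harrow: 2 of 2 neighbours ≥ 2, panics.
  Inley: 3 of 6 neighbours < 4, not yet.
  Marsh: 3 of 5 neighbours ≥ 2, panics.
  Newell: 1 of 3 neighbours < 3, not yet.
Round 4 — checking thresholds:
  Inley: 4 of 6 neighbours ≥ 4, panics.
  Newell: 2 of 3 neighbours < 3, not yet.
Round 5 — checking thresholds:
  Dunlea: 1 of 1 neighbours ≥ 1, panics.
  Newell: 3 of 3 neighbours ≥ 3, panics.
Round 6 — no new panics; cascade stops.

5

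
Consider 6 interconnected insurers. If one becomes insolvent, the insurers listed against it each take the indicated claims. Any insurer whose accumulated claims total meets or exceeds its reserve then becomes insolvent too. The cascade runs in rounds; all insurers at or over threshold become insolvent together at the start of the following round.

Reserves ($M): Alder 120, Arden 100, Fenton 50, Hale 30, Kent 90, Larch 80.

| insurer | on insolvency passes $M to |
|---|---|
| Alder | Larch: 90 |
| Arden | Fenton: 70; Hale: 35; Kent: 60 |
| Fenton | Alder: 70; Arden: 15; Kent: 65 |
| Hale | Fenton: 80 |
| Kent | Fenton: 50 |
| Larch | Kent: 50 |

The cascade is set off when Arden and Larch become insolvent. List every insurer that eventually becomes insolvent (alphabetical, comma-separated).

Arden, Fenton, Hale, Kent, Larch

Round 1 — Arden, Larch become insolvent (initial).
  Fenton: +70 → 70 ≥ 50
  Hale: +35 → 35 ≥ 30
  Kent: +60+50 → 110 ≥ 90
Round 2 — Fenton, Hale, Kent become insolvent.
  Alder: +70 → 70 < 120
No further insolvencies.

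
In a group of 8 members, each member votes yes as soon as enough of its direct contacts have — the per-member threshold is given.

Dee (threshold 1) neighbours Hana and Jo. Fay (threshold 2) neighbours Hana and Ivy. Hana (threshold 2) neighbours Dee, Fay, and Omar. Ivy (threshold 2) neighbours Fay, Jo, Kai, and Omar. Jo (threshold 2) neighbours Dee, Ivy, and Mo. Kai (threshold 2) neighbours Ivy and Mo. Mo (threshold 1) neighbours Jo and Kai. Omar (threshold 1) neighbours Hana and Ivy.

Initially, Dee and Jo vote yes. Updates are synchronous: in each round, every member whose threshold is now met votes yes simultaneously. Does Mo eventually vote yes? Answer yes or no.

Round 1 — Dee, Jo vote yes (initial).
Round 2 — checking thresholds:
  Hana: 1 of 3 neighbours < 2, not yet.
  Ivy: 1 of 4 neighbours < 2, not yet.
  Mo: 1 of 2 neighbours ≥ 1, votes yes.
Round 3 — no new yes votes; cascade stops.

yes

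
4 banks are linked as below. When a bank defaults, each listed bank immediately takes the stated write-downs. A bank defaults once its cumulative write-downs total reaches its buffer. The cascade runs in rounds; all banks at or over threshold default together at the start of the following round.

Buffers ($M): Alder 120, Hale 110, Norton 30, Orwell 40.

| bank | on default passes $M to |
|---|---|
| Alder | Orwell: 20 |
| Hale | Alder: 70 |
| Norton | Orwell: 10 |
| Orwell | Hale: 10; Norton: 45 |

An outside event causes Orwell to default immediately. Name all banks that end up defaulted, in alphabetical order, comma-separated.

Norton, Orwell

Round 1 — Orwell defaults (initial).
  Hale: +10 → 10 < 110
  Norton: +45 → 45 ≥ 30
Round 2 — Norton defaults.
No further defaults.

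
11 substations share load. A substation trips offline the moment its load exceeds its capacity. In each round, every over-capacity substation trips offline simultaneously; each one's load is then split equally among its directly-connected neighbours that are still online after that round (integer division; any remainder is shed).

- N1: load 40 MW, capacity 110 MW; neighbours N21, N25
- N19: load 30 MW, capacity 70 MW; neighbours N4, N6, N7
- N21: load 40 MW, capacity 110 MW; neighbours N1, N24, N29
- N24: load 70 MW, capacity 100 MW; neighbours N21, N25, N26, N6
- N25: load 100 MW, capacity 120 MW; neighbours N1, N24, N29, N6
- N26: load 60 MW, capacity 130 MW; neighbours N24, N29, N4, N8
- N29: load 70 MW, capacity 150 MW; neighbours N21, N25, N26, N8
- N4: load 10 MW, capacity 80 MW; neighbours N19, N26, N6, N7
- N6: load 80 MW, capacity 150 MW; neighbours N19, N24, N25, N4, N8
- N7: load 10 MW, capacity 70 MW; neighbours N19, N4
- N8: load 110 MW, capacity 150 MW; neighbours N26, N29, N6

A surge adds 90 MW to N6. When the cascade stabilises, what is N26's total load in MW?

112

Round 1 — N6 at 170 > 150. N6 trips offline.
  N6 sheds 170 MW to N19, N24, N25, N4, N8: 34 each.
    N19: 30+34 = 64 ≤ 70
    N24: 70+34 = 104 > 100
    N25: 100+34 = 134 > 120
    N4: 10+34 = 44 ≤ 80
    N8: 110+34 = 144 ≤ 150
Round 2 — N24, N25 trip offline.
  N24 sheds 104 MW to N21, N26: 52 each.
    N21: 40+52 = 92 ≤ 110
    N26: 60+52 = 112 ≤ 130
  N25 sheds 134 MW to N1, N29: 67 each.
    N1: 40+67 = 107 ≤ 110
    N29: 70+67 = 137 ≤ 150
No further trips.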